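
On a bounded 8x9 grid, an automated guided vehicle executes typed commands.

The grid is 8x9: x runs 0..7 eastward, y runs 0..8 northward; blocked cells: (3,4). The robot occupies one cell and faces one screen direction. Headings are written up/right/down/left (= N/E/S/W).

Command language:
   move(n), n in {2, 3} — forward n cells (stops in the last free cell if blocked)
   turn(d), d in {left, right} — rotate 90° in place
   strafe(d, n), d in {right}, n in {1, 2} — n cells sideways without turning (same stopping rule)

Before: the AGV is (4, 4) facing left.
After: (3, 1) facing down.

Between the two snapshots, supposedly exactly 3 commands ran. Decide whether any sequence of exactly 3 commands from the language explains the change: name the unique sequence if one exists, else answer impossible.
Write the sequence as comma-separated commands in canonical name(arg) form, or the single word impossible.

turn(left), move(3), strafe(right, 1)

key: running strafe(right, 1) before turn(left) would end elsewhere — order is forced
start: (4, 4) facing left
t=1 turn(left) ⇒ (4, 4) facing down
t=2 move(3) ⇒ (4, 1) facing down
t=3 strafe(right, 1) ⇒ (3, 1) facing down
uniquely the one of 216 3-step routes that fits.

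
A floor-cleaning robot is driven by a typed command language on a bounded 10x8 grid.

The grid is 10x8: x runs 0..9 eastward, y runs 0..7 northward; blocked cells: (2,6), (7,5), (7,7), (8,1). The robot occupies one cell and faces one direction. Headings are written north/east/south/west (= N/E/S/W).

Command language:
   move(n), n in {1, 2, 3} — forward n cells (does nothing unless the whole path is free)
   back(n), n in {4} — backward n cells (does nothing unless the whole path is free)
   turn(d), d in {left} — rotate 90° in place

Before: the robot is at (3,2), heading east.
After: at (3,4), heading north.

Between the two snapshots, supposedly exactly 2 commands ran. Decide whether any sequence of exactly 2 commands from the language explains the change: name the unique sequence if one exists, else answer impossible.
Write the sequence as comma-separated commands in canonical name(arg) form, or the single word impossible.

turn(left), move(2)

key: running move(2) before turn(left) would end elsewhere — order is forced
from: at (3,2), heading east
t=1 turn(left) ⇒ at (3,2), heading north
t=2 move(2) ⇒ at (3,4), heading north
uniquely the one of 25 2-step routes that fits.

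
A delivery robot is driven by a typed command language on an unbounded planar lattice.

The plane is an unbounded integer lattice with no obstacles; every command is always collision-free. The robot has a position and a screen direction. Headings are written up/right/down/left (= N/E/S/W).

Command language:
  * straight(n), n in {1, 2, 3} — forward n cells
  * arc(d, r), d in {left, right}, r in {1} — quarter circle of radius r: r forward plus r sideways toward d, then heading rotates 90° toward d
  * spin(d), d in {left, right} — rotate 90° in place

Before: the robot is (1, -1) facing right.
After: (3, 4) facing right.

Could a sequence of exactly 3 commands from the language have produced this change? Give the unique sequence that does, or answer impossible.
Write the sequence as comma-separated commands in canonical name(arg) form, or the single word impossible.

key: heading stays E — rotations cancel among the 3 commands
begin: (1, -1) facing right
t=1 arc(left, 1) ⇒ (2, 0) facing up
t=2 straight(3) ⇒ (2, 3) facing up
t=3 arc(right, 1) ⇒ (3, 4) facing right
uniquely the one of 343 3-step routes that fits.

arc(left, 1), straight(3), arc(right, 1)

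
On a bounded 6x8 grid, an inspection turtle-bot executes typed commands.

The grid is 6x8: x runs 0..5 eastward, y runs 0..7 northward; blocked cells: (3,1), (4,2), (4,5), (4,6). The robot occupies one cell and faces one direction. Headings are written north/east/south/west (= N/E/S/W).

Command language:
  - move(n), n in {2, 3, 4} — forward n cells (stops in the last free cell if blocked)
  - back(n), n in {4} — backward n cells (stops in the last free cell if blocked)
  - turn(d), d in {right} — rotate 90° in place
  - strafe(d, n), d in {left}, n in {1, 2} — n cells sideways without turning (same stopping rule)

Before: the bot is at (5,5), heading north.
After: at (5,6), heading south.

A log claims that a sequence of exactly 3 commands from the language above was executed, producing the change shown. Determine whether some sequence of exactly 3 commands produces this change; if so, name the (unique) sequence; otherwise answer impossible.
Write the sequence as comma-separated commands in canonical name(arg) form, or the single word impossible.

key: cell and facing (now S) both changed — the 3 commands mix motion and turning
t0: at (5,5), heading north
1. turn(right) → at (5,5), heading east
2. strafe(left, 1) → at (5,6), heading east
3. turn(right) → at (5,6), heading south
no rival 3-sequence matches.

turn(right), strafe(left, 1), turn(right)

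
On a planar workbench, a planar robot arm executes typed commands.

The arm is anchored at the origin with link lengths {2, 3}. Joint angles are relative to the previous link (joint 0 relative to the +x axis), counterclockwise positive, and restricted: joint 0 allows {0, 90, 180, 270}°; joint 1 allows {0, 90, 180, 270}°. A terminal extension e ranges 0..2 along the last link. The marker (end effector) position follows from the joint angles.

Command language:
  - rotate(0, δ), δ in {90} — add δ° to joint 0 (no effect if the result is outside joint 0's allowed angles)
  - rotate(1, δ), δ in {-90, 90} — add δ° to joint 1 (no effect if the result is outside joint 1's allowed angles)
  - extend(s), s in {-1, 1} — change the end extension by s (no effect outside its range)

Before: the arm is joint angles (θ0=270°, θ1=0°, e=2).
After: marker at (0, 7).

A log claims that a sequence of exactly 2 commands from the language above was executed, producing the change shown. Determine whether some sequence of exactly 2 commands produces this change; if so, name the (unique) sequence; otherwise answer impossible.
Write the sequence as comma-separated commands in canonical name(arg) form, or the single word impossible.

initial: joint angles (θ0=270°, θ1=0°, e=2)
1. rotate(0, 90) → joint angles (θ0=0°, θ1=0°, e=2)
2. rotate(0, 90) → joint angles (θ0=90°, θ1=0°, e=2)
no other 2-command option fits: unique.

rotate(0, 90), rotate(0, 90)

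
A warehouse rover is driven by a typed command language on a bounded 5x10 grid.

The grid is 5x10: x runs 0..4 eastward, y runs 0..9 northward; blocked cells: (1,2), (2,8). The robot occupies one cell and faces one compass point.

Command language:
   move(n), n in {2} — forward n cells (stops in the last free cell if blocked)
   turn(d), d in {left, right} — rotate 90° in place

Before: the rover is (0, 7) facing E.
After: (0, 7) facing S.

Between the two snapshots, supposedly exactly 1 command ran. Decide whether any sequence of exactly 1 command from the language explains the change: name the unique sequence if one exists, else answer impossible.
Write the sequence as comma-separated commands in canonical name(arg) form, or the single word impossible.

turn(right)

key: parked at (0,7) the whole time — nothing moves the robot
start: (0, 7) facing E
t=1 turn(right) ⇒ (0, 7) facing S
no rival 1-sequence matches.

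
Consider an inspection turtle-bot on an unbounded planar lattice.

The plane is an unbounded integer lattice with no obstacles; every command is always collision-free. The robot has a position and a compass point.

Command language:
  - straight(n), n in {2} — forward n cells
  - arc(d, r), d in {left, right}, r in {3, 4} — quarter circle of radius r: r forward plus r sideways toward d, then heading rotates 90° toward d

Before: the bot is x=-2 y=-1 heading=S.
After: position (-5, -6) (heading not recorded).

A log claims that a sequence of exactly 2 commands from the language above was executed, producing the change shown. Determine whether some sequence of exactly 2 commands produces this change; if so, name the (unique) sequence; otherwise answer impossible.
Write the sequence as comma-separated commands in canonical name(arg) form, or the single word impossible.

key: running arc(right, 3) before straight(2) would end elsewhere — order is forced
start: x=-2 y=-1 heading=S
t=1 straight(2) ⇒ x=-2 y=-3 heading=S
t=2 arc(right, 3) ⇒ x=-5 y=-6 heading=W
uniquely the one of 25 2-step routes that fits.

straight(2), arc(right, 3)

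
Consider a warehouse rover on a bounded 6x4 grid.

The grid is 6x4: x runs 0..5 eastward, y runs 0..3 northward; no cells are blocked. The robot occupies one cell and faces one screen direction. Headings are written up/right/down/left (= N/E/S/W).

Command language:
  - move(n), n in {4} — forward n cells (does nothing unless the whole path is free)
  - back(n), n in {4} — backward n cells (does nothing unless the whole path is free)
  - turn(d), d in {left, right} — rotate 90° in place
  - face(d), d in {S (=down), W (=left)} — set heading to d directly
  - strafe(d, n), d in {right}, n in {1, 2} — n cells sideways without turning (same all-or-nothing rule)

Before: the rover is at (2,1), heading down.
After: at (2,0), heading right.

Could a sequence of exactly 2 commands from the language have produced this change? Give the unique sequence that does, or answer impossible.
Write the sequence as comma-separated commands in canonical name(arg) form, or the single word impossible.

turn(left), strafe(right, 1)

key: order matters: swapping turn(left) and strafe(right, 1) lands elsewhere
start: at (2,1), heading down
1. turn(left) → at (2,1), heading right
2. strafe(right, 1) → at (2,0), heading right
uniquely the one of 64 2-step routes that fits.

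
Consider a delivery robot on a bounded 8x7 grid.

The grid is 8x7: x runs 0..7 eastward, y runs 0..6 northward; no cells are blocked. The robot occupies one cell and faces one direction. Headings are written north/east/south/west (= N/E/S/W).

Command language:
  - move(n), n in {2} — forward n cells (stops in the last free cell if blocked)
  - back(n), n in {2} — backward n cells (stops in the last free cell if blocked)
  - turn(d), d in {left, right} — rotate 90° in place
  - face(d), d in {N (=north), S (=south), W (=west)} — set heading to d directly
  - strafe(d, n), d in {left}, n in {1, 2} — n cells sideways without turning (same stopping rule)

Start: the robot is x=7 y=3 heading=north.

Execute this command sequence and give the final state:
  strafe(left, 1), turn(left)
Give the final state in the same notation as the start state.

x=6 y=3 heading=west

begin: x=7 y=3 heading=north
[1] after strafe(left, 1): x=6 y=3 heading=north
[2] after turn(left): x=6 y=3 heading=west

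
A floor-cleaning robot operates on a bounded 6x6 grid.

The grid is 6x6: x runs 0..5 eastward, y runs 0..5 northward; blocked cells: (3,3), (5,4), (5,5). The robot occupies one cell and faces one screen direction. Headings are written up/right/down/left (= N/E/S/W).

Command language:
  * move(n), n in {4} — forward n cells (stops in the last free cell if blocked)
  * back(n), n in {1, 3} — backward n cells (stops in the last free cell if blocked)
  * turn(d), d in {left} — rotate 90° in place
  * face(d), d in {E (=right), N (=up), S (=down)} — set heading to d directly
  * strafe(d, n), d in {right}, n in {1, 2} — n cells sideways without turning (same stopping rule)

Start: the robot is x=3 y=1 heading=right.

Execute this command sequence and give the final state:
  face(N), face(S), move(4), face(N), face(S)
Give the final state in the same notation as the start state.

start: x=3 y=1 heading=right
t=1 face(N) ⇒ x=3 y=1 heading=up
t=2 face(S) ⇒ x=3 y=1 heading=down
t=3 move(4) ⇒ x=3 y=0 heading=down
t=4 face(N) ⇒ x=3 y=0 heading=up
t=5 face(S) ⇒ x=3 y=0 heading=down

x=3 y=0 heading=down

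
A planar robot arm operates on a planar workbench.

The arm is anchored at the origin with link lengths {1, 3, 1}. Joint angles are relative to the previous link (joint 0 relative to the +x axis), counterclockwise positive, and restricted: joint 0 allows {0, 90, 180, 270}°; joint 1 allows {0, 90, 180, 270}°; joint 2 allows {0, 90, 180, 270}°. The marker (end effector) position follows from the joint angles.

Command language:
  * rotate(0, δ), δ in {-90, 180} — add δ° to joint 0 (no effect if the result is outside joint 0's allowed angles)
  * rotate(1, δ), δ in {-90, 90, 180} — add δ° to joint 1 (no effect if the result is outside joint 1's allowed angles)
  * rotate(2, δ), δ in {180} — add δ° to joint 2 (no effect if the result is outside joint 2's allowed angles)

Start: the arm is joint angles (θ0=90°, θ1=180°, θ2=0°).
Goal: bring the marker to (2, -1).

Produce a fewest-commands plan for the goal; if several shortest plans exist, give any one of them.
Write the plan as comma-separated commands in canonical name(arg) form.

start: joint angles (θ0=90°, θ1=180°, θ2=0°)
1. rotate(2, 180) → joint angles (θ0=90°, θ1=180°, θ2=180°)
2. rotate(0, 180) → joint angles (θ0=270°, θ1=180°, θ2=180°)
3. rotate(1, -90) → joint angles (θ0=270°, θ1=90°, θ2=180°)
minimal: 3 command(s), checked below 3.

rotate(2, 180), rotate(0, 180), rotate(1, -90)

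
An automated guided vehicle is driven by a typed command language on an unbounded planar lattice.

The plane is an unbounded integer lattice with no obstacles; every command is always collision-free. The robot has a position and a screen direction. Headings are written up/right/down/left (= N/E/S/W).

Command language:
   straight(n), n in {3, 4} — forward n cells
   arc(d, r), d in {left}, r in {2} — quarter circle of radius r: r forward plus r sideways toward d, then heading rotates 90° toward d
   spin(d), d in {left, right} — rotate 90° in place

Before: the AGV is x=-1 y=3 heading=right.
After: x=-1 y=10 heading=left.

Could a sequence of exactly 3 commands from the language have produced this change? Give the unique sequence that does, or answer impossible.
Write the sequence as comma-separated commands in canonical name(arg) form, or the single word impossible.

key: position moved to (-1,10) AND the heading swung to W — translation plus rotation needed
begin: x=-1 y=3 heading=right
1. arc(left, 2) → x=1 y=5 heading=up
2. straight(3) → x=1 y=8 heading=up
3. arc(left, 2) → x=-1 y=10 heading=left
all 125 alternatives checked — unique.

arc(left, 2), straight(3), arc(left, 2)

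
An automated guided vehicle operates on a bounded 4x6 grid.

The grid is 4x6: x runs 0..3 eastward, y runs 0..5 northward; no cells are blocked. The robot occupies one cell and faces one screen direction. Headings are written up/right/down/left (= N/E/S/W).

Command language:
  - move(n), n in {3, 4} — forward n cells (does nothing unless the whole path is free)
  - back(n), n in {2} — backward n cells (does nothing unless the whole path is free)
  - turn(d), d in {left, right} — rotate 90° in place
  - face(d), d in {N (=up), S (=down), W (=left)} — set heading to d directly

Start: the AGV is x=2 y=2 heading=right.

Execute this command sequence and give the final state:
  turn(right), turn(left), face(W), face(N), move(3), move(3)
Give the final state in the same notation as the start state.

begin: x=2 y=2 heading=right
t=1 turn(right) ⇒ x=2 y=2 heading=down
t=2 turn(left) ⇒ x=2 y=2 heading=right
t=3 face(W) ⇒ x=2 y=2 heading=left
t=4 face(N) ⇒ x=2 y=2 heading=up
t=5 move(3) ⇒ x=2 y=5 heading=up
t=6 move(3) ⇒ x=2 y=5 heading=up

x=2 y=5 heading=up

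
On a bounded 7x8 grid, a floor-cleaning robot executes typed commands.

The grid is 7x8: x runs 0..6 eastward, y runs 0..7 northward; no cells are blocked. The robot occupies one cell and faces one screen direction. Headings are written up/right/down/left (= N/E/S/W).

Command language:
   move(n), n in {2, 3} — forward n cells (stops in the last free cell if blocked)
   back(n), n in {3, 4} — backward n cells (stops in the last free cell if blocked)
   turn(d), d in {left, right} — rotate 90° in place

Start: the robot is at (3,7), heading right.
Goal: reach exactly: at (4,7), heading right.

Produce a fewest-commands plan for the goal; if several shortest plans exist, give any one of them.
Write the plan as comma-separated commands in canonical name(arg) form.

t0: at (3,7), heading right
t=1 back(3) ⇒ at (0,7), heading right
t=2 move(2) ⇒ at (2,7), heading right
t=3 move(2) ⇒ at (4,7), heading right
shorter routes all fall short; 3 is best.

back(3), move(2), move(2)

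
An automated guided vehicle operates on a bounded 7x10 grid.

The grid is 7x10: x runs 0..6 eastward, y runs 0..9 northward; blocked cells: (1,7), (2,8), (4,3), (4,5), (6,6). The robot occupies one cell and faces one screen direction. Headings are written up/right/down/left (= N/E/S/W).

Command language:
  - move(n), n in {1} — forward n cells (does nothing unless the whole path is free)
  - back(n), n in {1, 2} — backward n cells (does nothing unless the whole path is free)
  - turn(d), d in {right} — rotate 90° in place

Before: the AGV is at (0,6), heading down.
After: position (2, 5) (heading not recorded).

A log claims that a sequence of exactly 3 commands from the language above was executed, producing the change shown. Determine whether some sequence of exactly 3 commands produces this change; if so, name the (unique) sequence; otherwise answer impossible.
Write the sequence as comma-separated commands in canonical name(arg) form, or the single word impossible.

move(1), turn(right), back(2)

key: order matters: swapping move(1) and back(2) lands elsewhere
initial: at (0,6), heading down
step 1 (move(1)): at (0,5), heading down
step 2 (turn(right)): at (0,5), heading left
step 3 (back(2)): at (2,5), heading left
no rival 3-sequence matches.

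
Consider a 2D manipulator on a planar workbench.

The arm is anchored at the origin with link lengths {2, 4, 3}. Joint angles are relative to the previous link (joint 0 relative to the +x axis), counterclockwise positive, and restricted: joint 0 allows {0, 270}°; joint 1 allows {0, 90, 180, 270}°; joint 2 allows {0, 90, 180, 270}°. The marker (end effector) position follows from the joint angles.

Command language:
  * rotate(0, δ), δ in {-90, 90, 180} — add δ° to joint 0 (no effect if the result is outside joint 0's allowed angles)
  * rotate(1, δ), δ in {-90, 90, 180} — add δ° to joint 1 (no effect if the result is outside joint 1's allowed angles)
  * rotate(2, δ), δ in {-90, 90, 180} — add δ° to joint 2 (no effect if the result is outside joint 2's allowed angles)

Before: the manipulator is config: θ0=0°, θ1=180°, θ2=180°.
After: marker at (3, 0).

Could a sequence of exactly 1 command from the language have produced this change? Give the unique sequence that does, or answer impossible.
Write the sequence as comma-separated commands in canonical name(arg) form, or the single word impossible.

rotate(1, 180)

initial: config: θ0=0°, θ1=180°, θ2=180°
[1] after rotate(1, 180): config: θ0=0°, θ1=0°, θ2=180°
no other 1-command option fits: unique.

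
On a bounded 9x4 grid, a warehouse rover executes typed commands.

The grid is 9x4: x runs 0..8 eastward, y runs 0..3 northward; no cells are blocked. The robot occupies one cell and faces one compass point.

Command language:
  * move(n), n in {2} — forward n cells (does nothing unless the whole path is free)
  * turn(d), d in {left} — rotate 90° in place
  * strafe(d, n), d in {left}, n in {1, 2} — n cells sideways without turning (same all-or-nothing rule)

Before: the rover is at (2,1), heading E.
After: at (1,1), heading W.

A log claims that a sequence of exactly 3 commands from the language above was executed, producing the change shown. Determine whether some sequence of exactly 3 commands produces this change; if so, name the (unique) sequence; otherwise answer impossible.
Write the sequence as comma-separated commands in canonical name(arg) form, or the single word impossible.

turn(left), strafe(left, 1), turn(left)

key: position moved to (1,1) AND the heading swung to W — translation plus rotation needed
initial: at (2,1), heading E
step 1 (turn(left)): at (2,1), heading N
step 2 (strafe(left, 1)): at (1,1), heading N
step 3 (turn(left)): at (1,1), heading W
all 64 alternatives checked — unique.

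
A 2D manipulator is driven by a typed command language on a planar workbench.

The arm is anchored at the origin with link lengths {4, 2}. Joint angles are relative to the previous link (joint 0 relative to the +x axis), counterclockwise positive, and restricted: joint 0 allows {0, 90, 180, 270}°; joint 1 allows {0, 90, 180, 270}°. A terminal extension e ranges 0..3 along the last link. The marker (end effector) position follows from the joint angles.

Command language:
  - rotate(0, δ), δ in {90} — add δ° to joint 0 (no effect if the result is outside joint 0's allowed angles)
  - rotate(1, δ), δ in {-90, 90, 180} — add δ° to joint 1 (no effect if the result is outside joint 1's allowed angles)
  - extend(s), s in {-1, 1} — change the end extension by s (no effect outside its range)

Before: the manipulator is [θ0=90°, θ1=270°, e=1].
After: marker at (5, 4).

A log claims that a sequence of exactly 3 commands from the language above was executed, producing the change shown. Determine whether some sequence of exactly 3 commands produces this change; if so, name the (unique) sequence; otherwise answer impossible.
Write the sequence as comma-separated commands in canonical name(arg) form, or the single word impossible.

begin: [θ0=90°, θ1=270°, e=1]
t=1 extend(1) ⇒ [θ0=90°, θ1=270°, e=2]
t=2 extend(1) ⇒ [θ0=90°, θ1=270°, e=3]
t=3 extend(1) ⇒ [θ0=90°, θ1=270°, e=3]
uniquely the one of 216 3-step routes that fits.

extend(1), extend(1), extend(1)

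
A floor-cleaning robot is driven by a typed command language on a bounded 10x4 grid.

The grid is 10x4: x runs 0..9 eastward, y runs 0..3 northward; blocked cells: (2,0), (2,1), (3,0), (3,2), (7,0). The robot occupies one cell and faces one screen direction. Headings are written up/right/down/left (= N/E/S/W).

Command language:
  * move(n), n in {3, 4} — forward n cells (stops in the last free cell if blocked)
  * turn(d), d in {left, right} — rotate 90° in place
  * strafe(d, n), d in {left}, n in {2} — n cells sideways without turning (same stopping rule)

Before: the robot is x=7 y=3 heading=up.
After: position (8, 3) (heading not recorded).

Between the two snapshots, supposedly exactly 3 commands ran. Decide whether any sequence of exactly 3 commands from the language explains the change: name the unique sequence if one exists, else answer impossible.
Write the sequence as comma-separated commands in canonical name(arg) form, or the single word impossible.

strafe(left, 2), turn(right), move(3)

key: order matters: swapping strafe(left, 2) and move(3) lands elsewhere
start: x=7 y=3 heading=up
1. strafe(left, 2) → x=5 y=3 heading=up
2. turn(right) → x=5 y=3 heading=right
3. move(3) → x=8 y=3 heading=right
no rival 3-sequence matches.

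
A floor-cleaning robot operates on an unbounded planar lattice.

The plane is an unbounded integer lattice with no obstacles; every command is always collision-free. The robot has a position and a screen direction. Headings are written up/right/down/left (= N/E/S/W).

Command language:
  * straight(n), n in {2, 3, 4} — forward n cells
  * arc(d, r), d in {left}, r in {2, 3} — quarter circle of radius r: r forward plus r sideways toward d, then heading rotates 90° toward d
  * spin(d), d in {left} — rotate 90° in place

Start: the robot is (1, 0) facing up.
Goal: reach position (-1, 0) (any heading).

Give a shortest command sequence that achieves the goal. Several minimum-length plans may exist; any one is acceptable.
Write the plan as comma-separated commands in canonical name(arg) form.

from: (1, 0) facing up
1. spin(left) → (1, 0) facing left
2. straight(2) → (-1, 0) facing left
nothing shorter than 2 reaches the goal.

spin(left), straight(2)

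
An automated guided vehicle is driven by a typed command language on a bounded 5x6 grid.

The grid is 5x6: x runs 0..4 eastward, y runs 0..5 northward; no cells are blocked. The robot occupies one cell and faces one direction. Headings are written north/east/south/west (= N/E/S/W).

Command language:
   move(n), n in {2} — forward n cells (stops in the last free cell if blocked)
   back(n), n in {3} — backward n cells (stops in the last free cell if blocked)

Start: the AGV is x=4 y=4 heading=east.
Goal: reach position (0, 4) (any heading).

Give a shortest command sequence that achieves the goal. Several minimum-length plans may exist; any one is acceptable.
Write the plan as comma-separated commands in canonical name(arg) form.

start: x=4 y=4 heading=east
step 1 (back(3)): x=1 y=4 heading=east
step 2 (back(3)): x=0 y=4 heading=east
shorter routes all fall short; 2 is best.

back(3), back(3)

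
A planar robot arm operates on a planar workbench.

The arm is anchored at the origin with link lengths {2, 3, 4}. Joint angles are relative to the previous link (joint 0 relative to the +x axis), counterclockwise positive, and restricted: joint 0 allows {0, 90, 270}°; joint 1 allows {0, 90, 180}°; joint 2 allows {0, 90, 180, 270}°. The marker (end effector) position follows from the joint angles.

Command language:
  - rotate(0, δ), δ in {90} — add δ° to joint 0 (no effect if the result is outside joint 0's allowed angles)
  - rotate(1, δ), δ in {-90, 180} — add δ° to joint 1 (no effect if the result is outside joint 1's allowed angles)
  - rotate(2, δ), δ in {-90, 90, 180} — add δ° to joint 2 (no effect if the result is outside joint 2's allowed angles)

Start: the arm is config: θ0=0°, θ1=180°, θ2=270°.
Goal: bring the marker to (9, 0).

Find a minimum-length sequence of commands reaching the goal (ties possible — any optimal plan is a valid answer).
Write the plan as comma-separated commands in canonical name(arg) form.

rotate(2, 90), rotate(1, 180)

initial: config: θ0=0°, θ1=180°, θ2=270°
[1] after rotate(2, 90): config: θ0=0°, θ1=180°, θ2=0°
[2] after rotate(1, 180): config: θ0=0°, θ1=0°, θ2=0°
nothing shorter than 2 reaches the goal.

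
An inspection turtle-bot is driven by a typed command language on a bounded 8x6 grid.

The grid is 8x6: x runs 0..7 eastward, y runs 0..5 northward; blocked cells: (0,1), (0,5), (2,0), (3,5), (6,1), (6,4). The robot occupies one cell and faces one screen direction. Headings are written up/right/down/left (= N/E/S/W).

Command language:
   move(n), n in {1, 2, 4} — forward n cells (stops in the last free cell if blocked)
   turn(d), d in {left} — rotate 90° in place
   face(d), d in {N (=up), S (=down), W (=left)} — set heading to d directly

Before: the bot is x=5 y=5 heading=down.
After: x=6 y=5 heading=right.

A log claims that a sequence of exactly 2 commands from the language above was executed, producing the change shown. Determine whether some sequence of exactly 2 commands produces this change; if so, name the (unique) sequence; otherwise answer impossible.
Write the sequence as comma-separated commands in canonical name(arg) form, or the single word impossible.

key: order matters: swapping turn(left) and move(1) lands elsewhere
from: x=5 y=5 heading=down
1. turn(left) → x=5 y=5 heading=right
2. move(1) → x=6 y=5 heading=right
all 49 alternatives checked — unique.

turn(left), move(1)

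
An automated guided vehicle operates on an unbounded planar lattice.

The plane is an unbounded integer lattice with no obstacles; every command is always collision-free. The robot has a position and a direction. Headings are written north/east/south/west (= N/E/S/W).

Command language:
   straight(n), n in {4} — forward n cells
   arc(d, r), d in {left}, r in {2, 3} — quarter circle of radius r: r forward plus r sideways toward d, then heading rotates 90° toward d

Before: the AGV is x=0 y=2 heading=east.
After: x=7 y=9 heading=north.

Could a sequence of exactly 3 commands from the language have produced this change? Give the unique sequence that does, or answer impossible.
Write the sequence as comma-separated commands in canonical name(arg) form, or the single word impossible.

straight(4), arc(left, 3), straight(4)

key: cell and facing (now N) both changed — the 3 commands mix motion and turning
initial: x=0 y=2 heading=east
step 1 (straight(4)): x=4 y=2 heading=east
step 2 (arc(left, 3)): x=7 y=5 heading=north
step 3 (straight(4)): x=7 y=9 heading=north
no rival 3-sequence matches.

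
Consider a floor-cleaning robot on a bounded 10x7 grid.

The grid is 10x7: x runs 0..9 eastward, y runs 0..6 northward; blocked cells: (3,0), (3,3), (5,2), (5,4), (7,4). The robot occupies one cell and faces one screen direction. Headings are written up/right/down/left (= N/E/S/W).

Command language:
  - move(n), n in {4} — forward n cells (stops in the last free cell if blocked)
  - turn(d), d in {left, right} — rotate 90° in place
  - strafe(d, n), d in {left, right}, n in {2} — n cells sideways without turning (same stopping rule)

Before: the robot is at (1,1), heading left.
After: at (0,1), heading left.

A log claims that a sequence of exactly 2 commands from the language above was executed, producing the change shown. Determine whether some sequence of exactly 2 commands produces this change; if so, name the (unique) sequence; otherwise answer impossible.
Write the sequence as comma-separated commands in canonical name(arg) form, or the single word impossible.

move(4), move(4)

key: still facing W at the end — nothing in the sequence rotates
t0: at (1,1), heading left
step 1 (move(4)): at (0,1), heading left
step 2 (move(4)): at (0,1), heading left
no other 2-command option fits: unique.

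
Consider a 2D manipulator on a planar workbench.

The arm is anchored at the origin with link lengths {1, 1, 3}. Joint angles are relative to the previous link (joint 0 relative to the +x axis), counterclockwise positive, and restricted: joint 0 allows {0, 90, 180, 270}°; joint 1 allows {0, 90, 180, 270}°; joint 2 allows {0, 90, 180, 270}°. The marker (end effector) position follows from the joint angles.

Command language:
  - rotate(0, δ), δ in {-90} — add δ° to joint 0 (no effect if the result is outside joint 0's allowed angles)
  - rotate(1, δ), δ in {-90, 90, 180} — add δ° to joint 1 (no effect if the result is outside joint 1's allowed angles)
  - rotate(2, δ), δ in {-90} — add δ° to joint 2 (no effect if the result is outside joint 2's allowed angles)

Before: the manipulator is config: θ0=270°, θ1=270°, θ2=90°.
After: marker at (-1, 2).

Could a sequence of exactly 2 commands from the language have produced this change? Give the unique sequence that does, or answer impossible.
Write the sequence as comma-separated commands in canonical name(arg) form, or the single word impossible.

t0: config: θ0=270°, θ1=270°, θ2=90°
1. rotate(2, -90) → config: θ0=270°, θ1=270°, θ2=0°
2. rotate(2, -90) → config: θ0=270°, θ1=270°, θ2=270°
all 25 alternatives checked — unique.

rotate(2, -90), rotate(2, -90)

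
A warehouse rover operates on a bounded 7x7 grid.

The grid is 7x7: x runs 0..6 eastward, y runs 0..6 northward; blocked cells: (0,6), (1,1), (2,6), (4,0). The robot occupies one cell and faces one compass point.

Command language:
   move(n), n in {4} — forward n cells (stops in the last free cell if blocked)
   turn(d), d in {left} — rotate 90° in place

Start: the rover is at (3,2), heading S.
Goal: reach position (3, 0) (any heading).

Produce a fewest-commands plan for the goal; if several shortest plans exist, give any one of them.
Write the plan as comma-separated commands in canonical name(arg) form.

move(4)

begin: at (3,2), heading S
step 1 (move(4)): at (3,0), heading S
no 0-step plan works, so 1 is optimal.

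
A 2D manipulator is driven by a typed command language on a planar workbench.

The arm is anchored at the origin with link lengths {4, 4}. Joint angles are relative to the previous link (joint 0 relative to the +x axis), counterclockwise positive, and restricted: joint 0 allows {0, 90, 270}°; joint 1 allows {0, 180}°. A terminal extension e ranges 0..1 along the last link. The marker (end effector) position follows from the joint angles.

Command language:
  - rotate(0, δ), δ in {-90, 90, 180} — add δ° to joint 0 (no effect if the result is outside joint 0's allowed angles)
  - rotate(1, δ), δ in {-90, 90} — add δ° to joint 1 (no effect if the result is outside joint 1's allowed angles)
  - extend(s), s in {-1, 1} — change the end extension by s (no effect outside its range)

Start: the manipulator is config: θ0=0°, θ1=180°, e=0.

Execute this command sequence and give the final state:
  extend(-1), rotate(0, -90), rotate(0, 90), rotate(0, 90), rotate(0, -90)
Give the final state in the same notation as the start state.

begin: config: θ0=0°, θ1=180°, e=0
1. extend(-1) → config: θ0=0°, θ1=180°, e=0
2. rotate(0, -90) → config: θ0=270°, θ1=180°, e=0
3. rotate(0, 90) → config: θ0=0°, θ1=180°, e=0
4. rotate(0, 90) → config: θ0=90°, θ1=180°, e=0
5. rotate(0, -90) → config: θ0=0°, θ1=180°, e=0

config: θ0=0°, θ1=180°, e=0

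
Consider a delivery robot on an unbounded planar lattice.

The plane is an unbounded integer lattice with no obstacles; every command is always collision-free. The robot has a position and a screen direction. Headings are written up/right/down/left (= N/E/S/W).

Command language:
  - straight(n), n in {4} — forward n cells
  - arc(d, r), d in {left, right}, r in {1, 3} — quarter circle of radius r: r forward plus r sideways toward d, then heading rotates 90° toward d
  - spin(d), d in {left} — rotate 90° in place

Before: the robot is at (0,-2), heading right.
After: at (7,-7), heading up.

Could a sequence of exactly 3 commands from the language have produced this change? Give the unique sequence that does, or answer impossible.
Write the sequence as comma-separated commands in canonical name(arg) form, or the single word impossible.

key: order matters: swapping arc(right, 3) and arc(left, 1) lands elsewhere
t0: at (0,-2), heading right
[1] after arc(right, 3): at (3,-5), heading down
[2] after arc(left, 3): at (6,-8), heading right
[3] after arc(left, 1): at (7,-7), heading up
all 216 alternatives checked — unique.

arc(right, 3), arc(left, 3), arc(left, 1)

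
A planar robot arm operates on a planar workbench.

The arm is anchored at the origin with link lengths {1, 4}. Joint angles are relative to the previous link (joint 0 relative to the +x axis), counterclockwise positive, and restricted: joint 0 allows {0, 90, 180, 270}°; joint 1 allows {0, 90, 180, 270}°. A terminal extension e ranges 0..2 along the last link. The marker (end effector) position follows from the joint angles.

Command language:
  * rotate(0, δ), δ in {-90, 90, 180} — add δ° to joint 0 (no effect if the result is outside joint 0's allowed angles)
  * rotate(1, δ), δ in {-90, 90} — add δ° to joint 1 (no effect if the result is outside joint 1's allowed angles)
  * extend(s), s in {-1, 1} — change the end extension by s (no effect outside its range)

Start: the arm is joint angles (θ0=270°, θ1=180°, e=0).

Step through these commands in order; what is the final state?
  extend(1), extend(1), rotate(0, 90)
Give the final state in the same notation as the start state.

joint angles (θ0=0°, θ1=180°, e=2)

from: joint angles (θ0=270°, θ1=180°, e=0)
step 1 (extend(1)): joint angles (θ0=270°, θ1=180°, e=1)
step 2 (extend(1)): joint angles (θ0=270°, θ1=180°, e=2)
step 3 (rotate(0, 90)): joint angles (θ0=0°, θ1=180°, e=2)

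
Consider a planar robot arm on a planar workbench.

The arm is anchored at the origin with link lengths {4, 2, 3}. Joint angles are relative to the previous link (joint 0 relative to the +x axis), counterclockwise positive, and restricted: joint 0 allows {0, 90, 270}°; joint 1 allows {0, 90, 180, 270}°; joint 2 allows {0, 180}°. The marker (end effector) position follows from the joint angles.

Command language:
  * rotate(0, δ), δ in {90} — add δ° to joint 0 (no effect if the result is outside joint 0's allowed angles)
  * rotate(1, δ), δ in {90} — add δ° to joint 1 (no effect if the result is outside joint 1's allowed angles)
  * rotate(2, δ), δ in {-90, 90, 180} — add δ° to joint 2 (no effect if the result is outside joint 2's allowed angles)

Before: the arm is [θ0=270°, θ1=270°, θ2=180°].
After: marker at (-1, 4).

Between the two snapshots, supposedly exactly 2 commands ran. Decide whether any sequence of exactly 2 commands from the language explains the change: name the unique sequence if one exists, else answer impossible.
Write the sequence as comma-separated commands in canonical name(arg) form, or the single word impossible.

initial: [θ0=270°, θ1=270°, θ2=180°]
1. rotate(0, 90) → [θ0=0°, θ1=270°, θ2=180°]
2. rotate(0, 90) → [θ0=90°, θ1=270°, θ2=180°]
all 25 alternatives checked — unique.

rotate(0, 90), rotate(0, 90)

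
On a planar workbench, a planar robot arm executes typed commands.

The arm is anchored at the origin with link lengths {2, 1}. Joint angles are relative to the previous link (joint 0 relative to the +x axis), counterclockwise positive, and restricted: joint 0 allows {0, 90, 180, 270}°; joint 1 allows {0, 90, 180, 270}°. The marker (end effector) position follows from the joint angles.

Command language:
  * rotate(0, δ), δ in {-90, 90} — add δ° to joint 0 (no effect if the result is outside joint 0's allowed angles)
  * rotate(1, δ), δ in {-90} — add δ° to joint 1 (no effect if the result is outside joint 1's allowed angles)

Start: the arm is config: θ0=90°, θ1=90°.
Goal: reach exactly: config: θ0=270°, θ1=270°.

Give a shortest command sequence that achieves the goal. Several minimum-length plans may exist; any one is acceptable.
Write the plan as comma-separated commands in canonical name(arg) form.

start: config: θ0=90°, θ1=90°
step 1 (rotate(0, 90)): config: θ0=180°, θ1=90°
step 2 (rotate(0, 90)): config: θ0=270°, θ1=90°
step 3 (rotate(1, -90)): config: θ0=270°, θ1=0°
step 4 (rotate(1, -90)): config: θ0=270°, θ1=270°
minimal: 4 command(s), checked below 4.

rotate(0, 90), rotate(0, 90), rotate(1, -90), rotate(1, -90)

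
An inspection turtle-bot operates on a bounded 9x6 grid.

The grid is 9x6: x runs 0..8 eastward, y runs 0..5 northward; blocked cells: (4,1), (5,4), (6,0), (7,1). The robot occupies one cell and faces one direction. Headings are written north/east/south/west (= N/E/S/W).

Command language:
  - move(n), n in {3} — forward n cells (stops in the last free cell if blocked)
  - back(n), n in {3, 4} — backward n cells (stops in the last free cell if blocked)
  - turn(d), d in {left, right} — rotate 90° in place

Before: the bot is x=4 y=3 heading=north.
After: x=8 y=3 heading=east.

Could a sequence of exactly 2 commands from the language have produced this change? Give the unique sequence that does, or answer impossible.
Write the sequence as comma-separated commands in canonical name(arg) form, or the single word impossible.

impossible

all 25 sequences checked — none match.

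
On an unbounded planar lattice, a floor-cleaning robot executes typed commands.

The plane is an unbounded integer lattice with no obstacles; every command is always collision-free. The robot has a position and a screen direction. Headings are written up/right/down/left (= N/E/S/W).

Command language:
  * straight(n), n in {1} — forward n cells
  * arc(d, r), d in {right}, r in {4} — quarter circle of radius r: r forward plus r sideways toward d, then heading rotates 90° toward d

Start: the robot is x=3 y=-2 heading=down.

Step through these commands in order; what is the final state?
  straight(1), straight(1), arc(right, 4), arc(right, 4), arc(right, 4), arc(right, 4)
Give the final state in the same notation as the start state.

begin: x=3 y=-2 heading=down
t=1 straight(1) ⇒ x=3 y=-3 heading=down
t=2 straight(1) ⇒ x=3 y=-4 heading=down
t=3 arc(right, 4) ⇒ x=-1 y=-8 heading=left
t=4 arc(right, 4) ⇒ x=-5 y=-4 heading=up
t=5 arc(right, 4) ⇒ x=-1 y=0 heading=right
t=6 arc(right, 4) ⇒ x=3 y=-4 heading=down

x=3 y=-4 heading=down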